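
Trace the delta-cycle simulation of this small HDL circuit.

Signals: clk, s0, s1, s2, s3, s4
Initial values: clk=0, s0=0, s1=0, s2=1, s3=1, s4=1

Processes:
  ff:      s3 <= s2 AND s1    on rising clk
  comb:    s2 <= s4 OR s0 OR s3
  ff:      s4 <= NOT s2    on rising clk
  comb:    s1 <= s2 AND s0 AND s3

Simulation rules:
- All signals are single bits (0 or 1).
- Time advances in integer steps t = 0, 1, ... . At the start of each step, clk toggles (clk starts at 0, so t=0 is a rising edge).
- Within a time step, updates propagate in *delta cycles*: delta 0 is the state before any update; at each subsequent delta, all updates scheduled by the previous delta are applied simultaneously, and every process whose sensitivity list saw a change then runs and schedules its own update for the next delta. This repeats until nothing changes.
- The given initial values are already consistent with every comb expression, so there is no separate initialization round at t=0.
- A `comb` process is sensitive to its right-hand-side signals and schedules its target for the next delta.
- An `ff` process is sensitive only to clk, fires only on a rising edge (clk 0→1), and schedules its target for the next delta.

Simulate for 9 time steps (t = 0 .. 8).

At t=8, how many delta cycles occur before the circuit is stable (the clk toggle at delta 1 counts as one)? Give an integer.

3

[bits: clk,s0,s3,s4,s1,s2]
t=0: Δ0=001101 Δ1=101101 Δ2=100001 Δ3=100000 | 3Δ
t=1: Δ0=100000 Δ1=000000 | 1Δ
t=2: Δ0=000000 Δ1=100000 Δ2=100100 Δ3=100101 | 3Δ
t=3: Δ0=100101 Δ1=000101 | 1Δ
t=4: Δ0=000101 Δ1=100101 Δ2=100001 Δ3=100000 | 3Δ
t=5: Δ0=100000 Δ1=000000 | 1Δ
t=6: Δ0=000000 Δ1=100000 Δ2=100100 Δ3=100101 | 3Δ
t=7: Δ0=100101 Δ1=000101 | 1Δ
t=8: Δ0=000101 Δ1=100101 Δ2=100001 Δ3=100000 | 3Δ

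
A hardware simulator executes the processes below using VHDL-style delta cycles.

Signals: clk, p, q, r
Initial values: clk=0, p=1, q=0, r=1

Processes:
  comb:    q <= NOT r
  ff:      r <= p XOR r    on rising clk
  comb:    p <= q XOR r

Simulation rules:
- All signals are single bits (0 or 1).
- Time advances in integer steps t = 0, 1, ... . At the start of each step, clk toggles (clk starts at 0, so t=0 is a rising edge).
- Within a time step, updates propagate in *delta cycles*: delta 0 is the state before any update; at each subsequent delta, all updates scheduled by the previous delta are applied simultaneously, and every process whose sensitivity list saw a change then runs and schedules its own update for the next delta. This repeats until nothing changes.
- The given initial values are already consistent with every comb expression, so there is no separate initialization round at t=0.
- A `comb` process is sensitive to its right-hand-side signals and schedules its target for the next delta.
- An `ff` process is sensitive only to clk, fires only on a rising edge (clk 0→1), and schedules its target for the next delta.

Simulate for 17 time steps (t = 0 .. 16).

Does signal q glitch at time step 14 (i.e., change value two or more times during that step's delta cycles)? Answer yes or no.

t0.Δ0 q=0 p=1 clk=0 r=1
t0.Δ1 q=0 p=1 clk=1 r=1
t0.Δ2 q=0 p=1 clk=1 r=0
t0.Δ3 q=1 p=0 clk=1 r=0
t0.Δ4 q=1 p=1 clk=1 r=0
t1.Δ0 q=1 p=1 clk=1 r=0
t1.Δ1 q=1 p=1 clk=0 r=0
t2.Δ0 q=1 p=1 clk=0 r=0
t2.Δ1 q=1 p=1 clk=1 r=0
t2.Δ2 q=1 p=1 clk=1 r=1
t2.Δ3 q=0 p=0 clk=1 r=1
t2.Δ4 q=0 p=1 clk=1 r=1
t3.Δ0 q=0 p=1 clk=1 r=1
t3.Δ1 q=0 p=1 clk=0 r=1
t4.Δ0 q=0 p=1 clk=0 r=1
t4.Δ1 q=0 p=1 clk=1 r=1
t4.Δ2 q=0 p=1 clk=1 r=0
t4.Δ3 q=1 p=0 clk=1 r=0
t4.Δ4 q=1 p=1 clk=1 r=0
t5.Δ0 q=1 p=1 clk=1 r=0
t5.Δ1 q=1 p=1 clk=0 r=0
t6.Δ0 q=1 p=1 clk=0 r=0
t6.Δ1 q=1 p=1 clk=1 r=0
t6.Δ2 q=1 p=1 clk=1 r=1
t6.Δ3 q=0 p=0 clk=1 r=1
t6.Δ4 q=0 p=1 clk=1 r=1
t7.Δ0 q=0 p=1 clk=1 r=1
t7.Δ1 q=0 p=1 clk=0 r=1
t8.Δ0 q=0 p=1 clk=0 r=1
t8.Δ1 q=0 p=1 clk=1 r=1
t8.Δ2 q=0 p=1 clk=1 r=0
t8.Δ3 q=1 p=0 clk=1 r=0
t8.Δ4 q=1 p=1 clk=1 r=0
t9.Δ0 q=1 p=1 clk=1 r=0
t9.Δ1 q=1 p=1 clk=0 r=0
t10.Δ0 q=1 p=1 clk=0 r=0
t10.Δ1 q=1 p=1 clk=1 r=0
t10.Δ2 q=1 p=1 clk=1 r=1
t10.Δ3 q=0 p=0 clk=1 r=1
t10.Δ4 q=0 p=1 clk=1 r=1
t11.Δ0 q=0 p=1 clk=1 r=1
t11.Δ1 q=0 p=1 clk=0 r=1
t12.Δ0 q=0 p=1 clk=0 r=1
t12.Δ1 q=0 p=1 clk=1 r=1
t12.Δ2 q=0 p=1 clk=1 r=0
t12.Δ3 q=1 p=0 clk=1 r=0
t12.Δ4 q=1 p=1 clk=1 r=0
t13.Δ0 q=1 p=1 clk=1 r=0
t13.Δ1 q=1 p=1 clk=0 r=0
t14.Δ0 q=1 p=1 clk=0 r=0
t14.Δ1 q=1 p=1 clk=1 r=0
t14.Δ2 q=1 p=1 clk=1 r=1
t14.Δ3 q=0 p=0 clk=1 r=1
t14.Δ4 q=0 p=1 clk=1 r=1
t15.Δ0 q=0 p=1 clk=1 r=1
t15.Δ1 q=0 p=1 clk=0 r=1
t16.Δ0 q=0 p=1 clk=0 r=1
t16.Δ1 q=0 p=1 clk=1 r=1
t16.Δ2 q=0 p=1 clk=1 r=0
t16.Δ3 q=1 p=0 clk=1 r=0
t16.Δ4 q=1 p=1 clk=1 r=0

no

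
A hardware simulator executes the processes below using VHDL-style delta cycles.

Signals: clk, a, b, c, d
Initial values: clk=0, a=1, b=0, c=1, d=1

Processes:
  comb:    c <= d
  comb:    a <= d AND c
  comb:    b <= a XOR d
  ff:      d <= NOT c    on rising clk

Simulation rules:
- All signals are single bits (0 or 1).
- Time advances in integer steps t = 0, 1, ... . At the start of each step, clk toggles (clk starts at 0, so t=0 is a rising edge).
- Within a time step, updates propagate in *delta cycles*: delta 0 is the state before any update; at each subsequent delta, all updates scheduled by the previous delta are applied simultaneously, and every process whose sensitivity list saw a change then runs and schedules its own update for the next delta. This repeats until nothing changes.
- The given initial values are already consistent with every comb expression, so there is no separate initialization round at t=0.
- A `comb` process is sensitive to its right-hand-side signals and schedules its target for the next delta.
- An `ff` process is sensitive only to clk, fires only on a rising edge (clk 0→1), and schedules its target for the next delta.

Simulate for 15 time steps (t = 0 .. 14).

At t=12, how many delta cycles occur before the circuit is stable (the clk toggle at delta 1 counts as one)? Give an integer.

4

t=0 Δ0: b=0 c=1 a=1 clk=0 d=1
  Δ1: clk:0→1
  Δ2: d:1→0
  Δ3: b:0→1, c:1→0, a:1→0
  Δ4: b:1→0
  (4Δ to stable)
t=1 Δ0: b=0 c=0 a=0 clk=1 d=0
  Δ1: clk:1→0
  (1Δ to stable)
t=2 Δ0: b=0 c=0 a=0 clk=0 d=0
  Δ1: clk:0→1
  Δ2: d:0→1
  Δ3: b:0→1, c:0→1
  Δ4: a:0→1
  Δ5: b:1→0
  (5Δ to stable)
t=3 Δ0: b=0 c=1 a=1 clk=1 d=1
  Δ1: clk:1→0
  (1Δ to stable)
t=4 Δ0: b=0 c=1 a=1 clk=0 d=1
  Δ1: clk:0→1
  Δ2: d:1→0
  Δ3: b:0→1, c:1→0, a:1→0
  Δ4: b:1→0
  (4Δ to stable)
t=5 Δ0: b=0 c=0 a=0 clk=1 d=0
  Δ1: clk:1→0
  (1Δ to stable)
t=6 Δ0: b=0 c=0 a=0 clk=0 d=0
  Δ1: clk:0→1
  Δ2: d:0→1
  Δ3: b:0→1, c:0→1
  Δ4: a:0→1
  Δ5: b:1→0
  (5Δ to stable)
t=7 Δ0: b=0 c=1 a=1 clk=1 d=1
  Δ1: clk:1→0
  (1Δ to stable)
t=8 Δ0: b=0 c=1 a=1 clk=0 d=1
  Δ1: clk:0→1
  Δ2: d:1→0
  Δ3: b:0→1, c:1→0, a:1→0
  Δ4: b:1→0
  (4Δ to stable)
t=9 Δ0: b=0 c=0 a=0 clk=1 d=0
  Δ1: clk:1→0
  (1Δ to stable)
t=10 Δ0: b=0 c=0 a=0 clk=0 d=0
  Δ1: clk:0→1
  Δ2: d:0→1
  Δ3: b:0→1, c:0→1
  Δ4: a:0→1
  Δ5: b:1→0
  (5Δ to stable)
t=11 Δ0: b=0 c=1 a=1 clk=1 d=1
  Δ1: clk:1→0
  (1Δ to stable)
t=12 Δ0: b=0 c=1 a=1 clk=0 d=1
  Δ1: clk:0→1
  Δ2: d:1→0
  Δ3: b:0→1, c:1→0, a:1→0
  Δ4: b:1→0
  (4Δ to stable)
t=13 Δ0: b=0 c=0 a=0 clk=1 d=0
  Δ1: clk:1→0
  (1Δ to stable)
t=14 Δ0: b=0 c=0 a=0 clk=0 d=0
  Δ1: clk:0→1
  Δ2: d:0→1
  Δ3: b:0→1, c:0→1
  Δ4: a:0→1
  Δ5: b:1→0
  (5Δ to stable)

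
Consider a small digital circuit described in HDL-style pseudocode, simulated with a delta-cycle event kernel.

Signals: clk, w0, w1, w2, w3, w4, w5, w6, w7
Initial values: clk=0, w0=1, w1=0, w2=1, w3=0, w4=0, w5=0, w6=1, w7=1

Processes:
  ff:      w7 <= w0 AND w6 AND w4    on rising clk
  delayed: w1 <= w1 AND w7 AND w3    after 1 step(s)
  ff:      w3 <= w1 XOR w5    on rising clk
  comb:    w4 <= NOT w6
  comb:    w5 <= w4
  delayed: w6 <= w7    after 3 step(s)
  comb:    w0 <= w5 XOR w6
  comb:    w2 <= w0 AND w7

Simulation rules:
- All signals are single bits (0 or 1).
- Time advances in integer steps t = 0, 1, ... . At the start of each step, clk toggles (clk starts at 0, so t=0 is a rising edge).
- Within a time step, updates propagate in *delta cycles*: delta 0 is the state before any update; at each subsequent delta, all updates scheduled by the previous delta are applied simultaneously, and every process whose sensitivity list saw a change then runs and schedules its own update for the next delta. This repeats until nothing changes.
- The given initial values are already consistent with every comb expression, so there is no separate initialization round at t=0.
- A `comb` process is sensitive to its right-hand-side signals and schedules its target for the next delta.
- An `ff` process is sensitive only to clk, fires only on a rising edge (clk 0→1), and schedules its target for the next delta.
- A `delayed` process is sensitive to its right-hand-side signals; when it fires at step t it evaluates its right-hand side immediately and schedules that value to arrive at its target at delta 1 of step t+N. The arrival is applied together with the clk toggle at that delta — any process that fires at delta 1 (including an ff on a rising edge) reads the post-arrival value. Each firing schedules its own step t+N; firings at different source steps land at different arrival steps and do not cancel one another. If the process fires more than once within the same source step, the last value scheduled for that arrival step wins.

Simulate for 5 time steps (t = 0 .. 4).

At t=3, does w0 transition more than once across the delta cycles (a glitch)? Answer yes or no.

[bits: w6,w0,w7,clk,w4,w5,w3,w2,w1]
t=0: Δ0=111000010 Δ1=111100010 Δ2=110100010 Δ3=110100000 | 3Δ
t=1: Δ0=110100000 Δ1=110000000 | 1Δ
t=2: Δ0=110000000 Δ1=110100000 | 1Δ
t=3: Δ0=110100000 Δ1=010000000 Δ2=000010000 Δ3=000011000 Δ4=010011000 | 4Δ
t=4: Δ0=010011000 Δ1=010111000 Δ2=010111100 | 2Δ

yes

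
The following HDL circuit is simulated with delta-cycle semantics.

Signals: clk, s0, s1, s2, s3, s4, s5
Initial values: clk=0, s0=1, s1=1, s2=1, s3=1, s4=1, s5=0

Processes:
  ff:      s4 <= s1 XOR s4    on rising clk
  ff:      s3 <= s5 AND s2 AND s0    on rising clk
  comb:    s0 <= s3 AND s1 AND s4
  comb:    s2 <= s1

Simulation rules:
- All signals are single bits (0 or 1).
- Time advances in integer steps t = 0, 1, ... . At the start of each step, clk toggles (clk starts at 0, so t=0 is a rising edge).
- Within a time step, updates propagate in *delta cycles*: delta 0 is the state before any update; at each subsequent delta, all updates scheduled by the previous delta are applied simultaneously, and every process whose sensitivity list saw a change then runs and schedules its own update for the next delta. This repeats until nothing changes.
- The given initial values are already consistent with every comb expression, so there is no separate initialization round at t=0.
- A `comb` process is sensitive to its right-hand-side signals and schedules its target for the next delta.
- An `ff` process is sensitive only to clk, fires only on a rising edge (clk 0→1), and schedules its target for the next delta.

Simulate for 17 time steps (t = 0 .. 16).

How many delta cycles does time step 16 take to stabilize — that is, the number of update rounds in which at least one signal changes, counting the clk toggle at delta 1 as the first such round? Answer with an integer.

t=0 Δ0: s2=1 s1=1 s4=1 clk=0 s0=1 s5=0 s3=1
  Δ1: clk:0→1
  Δ2: s4:1→0, s3:1→0
  Δ3: s0:1→0
  (3Δ to stable)
t=1 Δ0: s2=1 s1=1 s4=0 clk=1 s0=0 s5=0 s3=0
  Δ1: clk:1→0
  (1Δ to stable)
t=2 Δ0: s2=1 s1=1 s4=0 clk=0 s0=0 s5=0 s3=0
  Δ1: clk:0→1
  Δ2: s4:0→1
  (2Δ to stable)
t=3 Δ0: s2=1 s1=1 s4=1 clk=1 s0=0 s5=0 s3=0
  Δ1: clk:1→0
  (1Δ to stable)
t=4 Δ0: s2=1 s1=1 s4=1 clk=0 s0=0 s5=0 s3=0
  Δ1: clk:0→1
  Δ2: s4:1→0
  (2Δ to stable)
t=5 Δ0: s2=1 s1=1 s4=0 clk=1 s0=0 s5=0 s3=0
  Δ1: clk:1→0
  (1Δ to stable)
t=6 Δ0: s2=1 s1=1 s4=0 clk=0 s0=0 s5=0 s3=0
  Δ1: clk:0→1
  Δ2: s4:0→1
  (2Δ to stable)
t=7 Δ0: s2=1 s1=1 s4=1 clk=1 s0=0 s5=0 s3=0
  Δ1: clk:1→0
  (1Δ to stable)
t=8 Δ0: s2=1 s1=1 s4=1 clk=0 s0=0 s5=0 s3=0
  Δ1: clk:0→1
  Δ2: s4:1→0
  (2Δ to stable)
t=9 Δ0: s2=1 s1=1 s4=0 clk=1 s0=0 s5=0 s3=0
  Δ1: clk:1→0
  (1Δ to stable)
t=10 Δ0: s2=1 s1=1 s4=0 clk=0 s0=0 s5=0 s3=0
  Δ1: clk:0→1
  Δ2: s4:0→1
  (2Δ to stable)
t=11 Δ0: s2=1 s1=1 s4=1 clk=1 s0=0 s5=0 s3=0
  Δ1: clk:1→0
  (1Δ to stable)
t=12 Δ0: s2=1 s1=1 s4=1 clk=0 s0=0 s5=0 s3=0
  Δ1: clk:0→1
  Δ2: s4:1→0
  (2Δ to stable)
t=13 Δ0: s2=1 s1=1 s4=0 clk=1 s0=0 s5=0 s3=0
  Δ1: clk:1→0
  (1Δ to stable)
t=14 Δ0: s2=1 s1=1 s4=0 clk=0 s0=0 s5=0 s3=0
  Δ1: clk:0→1
  Δ2: s4:0→1
  (2Δ to stable)
t=15 Δ0: s2=1 s1=1 s4=1 clk=1 s0=0 s5=0 s3=0
  Δ1: clk:1→0
  (1Δ to stable)
t=16 Δ0: s2=1 s1=1 s4=1 clk=0 s0=0 s5=0 s3=0
  Δ1: clk:0→1
  Δ2: s4:1→0
  (2Δ to stable)

2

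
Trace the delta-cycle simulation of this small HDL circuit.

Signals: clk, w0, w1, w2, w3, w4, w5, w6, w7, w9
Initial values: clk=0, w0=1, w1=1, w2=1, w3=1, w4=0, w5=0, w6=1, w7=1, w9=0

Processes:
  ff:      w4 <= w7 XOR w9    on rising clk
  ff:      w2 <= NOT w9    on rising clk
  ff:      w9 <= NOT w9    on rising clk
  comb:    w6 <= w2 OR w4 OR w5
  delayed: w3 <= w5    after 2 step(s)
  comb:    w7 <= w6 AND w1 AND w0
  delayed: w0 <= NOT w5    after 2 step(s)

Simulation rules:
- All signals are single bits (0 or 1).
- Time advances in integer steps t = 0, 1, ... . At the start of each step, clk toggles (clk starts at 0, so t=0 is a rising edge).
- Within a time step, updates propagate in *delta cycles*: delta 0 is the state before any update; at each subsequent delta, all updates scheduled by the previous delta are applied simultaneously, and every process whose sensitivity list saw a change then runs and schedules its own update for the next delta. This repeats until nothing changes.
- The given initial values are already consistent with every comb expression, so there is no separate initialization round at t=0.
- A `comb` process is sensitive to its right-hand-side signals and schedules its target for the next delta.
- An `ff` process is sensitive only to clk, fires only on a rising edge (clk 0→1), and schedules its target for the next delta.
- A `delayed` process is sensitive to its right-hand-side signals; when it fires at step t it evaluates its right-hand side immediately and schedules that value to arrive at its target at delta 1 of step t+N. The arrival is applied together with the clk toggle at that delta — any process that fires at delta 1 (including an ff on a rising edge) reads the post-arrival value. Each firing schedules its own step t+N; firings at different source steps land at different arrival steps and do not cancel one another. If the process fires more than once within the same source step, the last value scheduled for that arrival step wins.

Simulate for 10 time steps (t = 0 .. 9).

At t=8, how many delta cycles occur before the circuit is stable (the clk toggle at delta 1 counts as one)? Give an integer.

4

t=0 Δ0: w1=1 w7=1 clk=0 w5=0 w4=0 w3=1 w9=0 w0=1 w2=1 w6=1
  Δ1: clk:0→1
  Δ2: w4:0→1, w9:0→1
  (2Δ to stable)
t=1 Δ0: w1=1 w7=1 clk=1 w5=0 w4=1 w3=1 w9=1 w0=1 w2=1 w6=1
  Δ1: clk:1→0
  (1Δ to stable)
t=2 Δ0: w1=1 w7=1 clk=0 w5=0 w4=1 w3=1 w9=1 w0=1 w2=1 w6=1
  Δ1: clk:0→1
  Δ2: w4:1→0, w9:1→0, w2:1→0
  Δ3: w6:1→0
  Δ4: w7:1→0
  (4Δ to stable)
t=3 Δ0: w1=1 w7=0 clk=1 w5=0 w4=0 w3=1 w9=0 w0=1 w2=0 w6=0
  Δ1: clk:1→0
  (1Δ to stable)
t=4 Δ0: w1=1 w7=0 clk=0 w5=0 w4=0 w3=1 w9=0 w0=1 w2=0 w6=0
  Δ1: clk:0→1
  Δ2: w9:0→1, w2:0→1
  Δ3: w6:0→1
  Δ4: w7:0→1
  (4Δ to stable)
t=5 Δ0: w1=1 w7=1 clk=1 w5=0 w4=0 w3=1 w9=1 w0=1 w2=1 w6=1
  Δ1: clk:1→0
  (1Δ to stable)
t=6 Δ0: w1=1 w7=1 clk=0 w5=0 w4=0 w3=1 w9=1 w0=1 w2=1 w6=1
  Δ1: clk:0→1
  Δ2: w9:1→0, w2:1→0
  Δ3: w6:1→0
  Δ4: w7:1→0
  (4Δ to stable)
t=7 Δ0: w1=1 w7=0 clk=1 w5=0 w4=0 w3=1 w9=0 w0=1 w2=0 w6=0
  Δ1: clk:1→0
  (1Δ to stable)
t=8 Δ0: w1=1 w7=0 clk=0 w5=0 w4=0 w3=1 w9=0 w0=1 w2=0 w6=0
  Δ1: clk:0→1
  Δ2: w9:0→1, w2:0→1
  Δ3: w6:0→1
  Δ4: w7:0→1
  (4Δ to stable)
t=9 Δ0: w1=1 w7=1 clk=1 w5=0 w4=0 w3=1 w9=1 w0=1 w2=1 w6=1
  Δ1: clk:1→0
  (1Δ to stable)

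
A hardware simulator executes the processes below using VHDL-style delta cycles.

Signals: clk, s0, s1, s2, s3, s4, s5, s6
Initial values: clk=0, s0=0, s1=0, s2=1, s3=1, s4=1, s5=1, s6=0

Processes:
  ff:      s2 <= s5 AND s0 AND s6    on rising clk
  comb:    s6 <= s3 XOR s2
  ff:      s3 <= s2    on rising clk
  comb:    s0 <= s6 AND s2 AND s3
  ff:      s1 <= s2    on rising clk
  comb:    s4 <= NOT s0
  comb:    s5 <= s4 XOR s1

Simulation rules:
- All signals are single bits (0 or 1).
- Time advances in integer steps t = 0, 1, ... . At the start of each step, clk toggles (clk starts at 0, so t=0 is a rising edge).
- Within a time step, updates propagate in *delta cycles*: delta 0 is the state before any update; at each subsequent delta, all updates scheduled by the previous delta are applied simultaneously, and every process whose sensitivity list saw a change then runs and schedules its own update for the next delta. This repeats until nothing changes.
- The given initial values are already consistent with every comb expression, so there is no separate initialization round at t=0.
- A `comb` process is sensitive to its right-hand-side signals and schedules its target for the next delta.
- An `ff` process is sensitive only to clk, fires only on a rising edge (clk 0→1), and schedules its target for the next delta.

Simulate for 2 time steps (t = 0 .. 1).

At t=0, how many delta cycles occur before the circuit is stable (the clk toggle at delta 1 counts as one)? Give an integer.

[bits: s2,s3,s5,s6,s0,s4,s1,clk]
t=0: Δ0=11100100 Δ1=11100101 Δ2=01100111 Δ3=01010111 | 3Δ
t=1: Δ0=01010111 Δ1=01010110 | 1Δ

3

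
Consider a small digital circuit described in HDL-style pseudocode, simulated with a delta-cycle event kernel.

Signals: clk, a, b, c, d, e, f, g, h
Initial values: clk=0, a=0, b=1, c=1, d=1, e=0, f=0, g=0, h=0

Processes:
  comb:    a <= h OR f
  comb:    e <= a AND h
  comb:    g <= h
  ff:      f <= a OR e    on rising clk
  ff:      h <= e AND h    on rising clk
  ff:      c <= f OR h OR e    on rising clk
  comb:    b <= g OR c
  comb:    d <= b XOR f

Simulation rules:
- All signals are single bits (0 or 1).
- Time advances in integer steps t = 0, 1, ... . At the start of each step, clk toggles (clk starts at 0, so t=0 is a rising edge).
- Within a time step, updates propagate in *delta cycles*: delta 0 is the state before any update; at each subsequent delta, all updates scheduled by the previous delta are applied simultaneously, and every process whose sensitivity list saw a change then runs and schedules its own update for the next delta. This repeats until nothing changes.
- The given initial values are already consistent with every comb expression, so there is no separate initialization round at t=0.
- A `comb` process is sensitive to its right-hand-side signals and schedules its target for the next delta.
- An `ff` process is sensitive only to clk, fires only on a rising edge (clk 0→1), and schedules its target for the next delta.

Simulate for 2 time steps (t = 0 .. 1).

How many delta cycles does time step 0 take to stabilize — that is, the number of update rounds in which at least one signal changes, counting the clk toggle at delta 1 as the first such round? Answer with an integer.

[bits: b,f,g,clk,d,e,h,a,c]
t=0: Δ0=100010001 Δ1=100110001 Δ2=100110000 Δ3=000110000 Δ4=000100000 | 4Δ
t=1: Δ0=000100000 Δ1=000000000 | 1Δ

4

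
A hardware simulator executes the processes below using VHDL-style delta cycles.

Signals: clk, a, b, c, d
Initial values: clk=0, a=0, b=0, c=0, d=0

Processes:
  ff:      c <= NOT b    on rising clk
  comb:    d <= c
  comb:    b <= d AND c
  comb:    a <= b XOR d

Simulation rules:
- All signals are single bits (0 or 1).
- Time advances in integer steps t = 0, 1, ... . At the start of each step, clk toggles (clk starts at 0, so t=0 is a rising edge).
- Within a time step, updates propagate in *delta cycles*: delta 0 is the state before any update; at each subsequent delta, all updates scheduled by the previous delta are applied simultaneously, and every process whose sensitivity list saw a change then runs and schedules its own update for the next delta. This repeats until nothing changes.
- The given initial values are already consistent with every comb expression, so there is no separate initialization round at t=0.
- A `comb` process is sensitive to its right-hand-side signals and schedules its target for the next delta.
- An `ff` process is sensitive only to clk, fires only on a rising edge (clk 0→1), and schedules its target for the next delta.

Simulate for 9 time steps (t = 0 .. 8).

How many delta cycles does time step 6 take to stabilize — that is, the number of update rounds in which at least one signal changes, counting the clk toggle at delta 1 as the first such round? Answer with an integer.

t0.Δ0 clk=0 c=0 d=0 a=0 b=0
t0.Δ1 clk=1 c=0 d=0 a=0 b=0
t0.Δ2 clk=1 c=1 d=0 a=0 b=0
t0.Δ3 clk=1 c=1 d=1 a=0 b=0
t0.Δ4 clk=1 c=1 d=1 a=1 b=1
t0.Δ5 clk=1 c=1 d=1 a=0 b=1
t1.Δ0 clk=1 c=1 d=1 a=0 b=1
t1.Δ1 clk=0 c=1 d=1 a=0 b=1
t2.Δ0 clk=0 c=1 d=1 a=0 b=1
t2.Δ1 clk=1 c=1 d=1 a=0 b=1
t2.Δ2 clk=1 c=0 d=1 a=0 b=1
t2.Δ3 clk=1 c=0 d=0 a=0 b=0
t3.Δ0 clk=1 c=0 d=0 a=0 b=0
t3.Δ1 clk=0 c=0 d=0 a=0 b=0
t4.Δ0 clk=0 c=0 d=0 a=0 b=0
t4.Δ1 clk=1 c=0 d=0 a=0 b=0
t4.Δ2 clk=1 c=1 d=0 a=0 b=0
t4.Δ3 clk=1 c=1 d=1 a=0 b=0
t4.Δ4 clk=1 c=1 d=1 a=1 b=1
t4.Δ5 clk=1 c=1 d=1 a=0 b=1
t5.Δ0 clk=1 c=1 d=1 a=0 b=1
t5.Δ1 clk=0 c=1 d=1 a=0 b=1
t6.Δ0 clk=0 c=1 d=1 a=0 b=1
t6.Δ1 clk=1 c=1 d=1 a=0 b=1
t6.Δ2 clk=1 c=0 d=1 a=0 b=1
t6.Δ3 clk=1 c=0 d=0 a=0 b=0
t7.Δ0 clk=1 c=0 d=0 a=0 b=0
t7.Δ1 clk=0 c=0 d=0 a=0 b=0
t8.Δ0 clk=0 c=0 d=0 a=0 b=0
t8.Δ1 clk=1 c=0 d=0 a=0 b=0
t8.Δ2 clk=1 c=1 d=0 a=0 b=0
t8.Δ3 clk=1 c=1 d=1 a=0 b=0
t8.Δ4 clk=1 c=1 d=1 a=1 b=1
t8.Δ5 clk=1 c=1 d=1 a=0 b=1

3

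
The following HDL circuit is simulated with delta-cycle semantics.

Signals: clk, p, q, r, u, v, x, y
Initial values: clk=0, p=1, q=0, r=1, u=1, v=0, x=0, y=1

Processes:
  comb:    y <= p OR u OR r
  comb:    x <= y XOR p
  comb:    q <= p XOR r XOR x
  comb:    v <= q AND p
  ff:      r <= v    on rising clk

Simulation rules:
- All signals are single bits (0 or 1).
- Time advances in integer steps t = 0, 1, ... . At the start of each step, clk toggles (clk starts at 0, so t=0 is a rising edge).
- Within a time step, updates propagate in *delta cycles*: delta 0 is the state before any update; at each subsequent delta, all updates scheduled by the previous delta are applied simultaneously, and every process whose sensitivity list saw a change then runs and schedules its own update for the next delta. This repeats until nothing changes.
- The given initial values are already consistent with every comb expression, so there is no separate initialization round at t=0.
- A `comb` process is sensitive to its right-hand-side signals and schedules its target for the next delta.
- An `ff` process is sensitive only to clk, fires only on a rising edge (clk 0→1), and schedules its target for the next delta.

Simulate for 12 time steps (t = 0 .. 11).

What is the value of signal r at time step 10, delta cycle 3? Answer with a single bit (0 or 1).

t0.Δ0 x=0 r=1 y=1 p=1 u=1 q=0 v=0 clk=0
t0.Δ1 x=0 r=1 y=1 p=1 u=1 q=0 v=0 clk=1
t0.Δ2 x=0 r=0 y=1 p=1 u=1 q=0 v=0 clk=1
t0.Δ3 x=0 r=0 y=1 p=1 u=1 q=1 v=0 clk=1
t0.Δ4 x=0 r=0 y=1 p=1 u=1 q=1 v=1 clk=1
t1.Δ0 x=0 r=0 y=1 p=1 u=1 q=1 v=1 clk=1
t1.Δ1 x=0 r=0 y=1 p=1 u=1 q=1 v=1 clk=0
t2.Δ0 x=0 r=0 y=1 p=1 u=1 q=1 v=1 clk=0
t2.Δ1 x=0 r=0 y=1 p=1 u=1 q=1 v=1 clk=1
t2.Δ2 x=0 r=1 y=1 p=1 u=1 q=1 v=1 clk=1
t2.Δ3 x=0 r=1 y=1 p=1 u=1 q=0 v=1 clk=1
t2.Δ4 x=0 r=1 y=1 p=1 u=1 q=0 v=0 clk=1
t3.Δ0 x=0 r=1 y=1 p=1 u=1 q=0 v=0 clk=1
t3.Δ1 x=0 r=1 y=1 p=1 u=1 q=0 v=0 clk=0
t4.Δ0 x=0 r=1 y=1 p=1 u=1 q=0 v=0 clk=0
t4.Δ1 x=0 r=1 y=1 p=1 u=1 q=0 v=0 clk=1
t4.Δ2 x=0 r=0 y=1 p=1 u=1 q=0 v=0 clk=1
t4.Δ3 x=0 r=0 y=1 p=1 u=1 q=1 v=0 clk=1
t4.Δ4 x=0 r=0 y=1 p=1 u=1 q=1 v=1 clk=1
t5.Δ0 x=0 r=0 y=1 p=1 u=1 q=1 v=1 clk=1
t5.Δ1 x=0 r=0 y=1 p=1 u=1 q=1 v=1 clk=0
t6.Δ0 x=0 r=0 y=1 p=1 u=1 q=1 v=1 clk=0
t6.Δ1 x=0 r=0 y=1 p=1 u=1 q=1 v=1 clk=1
t6.Δ2 x=0 r=1 y=1 p=1 u=1 q=1 v=1 clk=1
t6.Δ3 x=0 r=1 y=1 p=1 u=1 q=0 v=1 clk=1
t6.Δ4 x=0 r=1 y=1 p=1 u=1 q=0 v=0 clk=1
t7.Δ0 x=0 r=1 y=1 p=1 u=1 q=0 v=0 clk=1
t7.Δ1 x=0 r=1 y=1 p=1 u=1 q=0 v=0 clk=0
t8.Δ0 x=0 r=1 y=1 p=1 u=1 q=0 v=0 clk=0
t8.Δ1 x=0 r=1 y=1 p=1 u=1 q=0 v=0 clk=1
t8.Δ2 x=0 r=0 y=1 p=1 u=1 q=0 v=0 clk=1
t8.Δ3 x=0 r=0 y=1 p=1 u=1 q=1 v=0 clk=1
t8.Δ4 x=0 r=0 y=1 p=1 u=1 q=1 v=1 clk=1
t9.Δ0 x=0 r=0 y=1 p=1 u=1 q=1 v=1 clk=1
t9.Δ1 x=0 r=0 y=1 p=1 u=1 q=1 v=1 clk=0
t10.Δ0 x=0 r=0 y=1 p=1 u=1 q=1 v=1 clk=0
t10.Δ1 x=0 r=0 y=1 p=1 u=1 q=1 v=1 clk=1
t10.Δ2 x=0 r=1 y=1 p=1 u=1 q=1 v=1 clk=1
t10.Δ3 x=0 r=1 y=1 p=1 u=1 q=0 v=1 clk=1
t10.Δ4 x=0 r=1 y=1 p=1 u=1 q=0 v=0 clk=1
t11.Δ0 x=0 r=1 y=1 p=1 u=1 q=0 v=0 clk=1
t11.Δ1 x=0 r=1 y=1 p=1 u=1 q=0 v=0 clk=0

1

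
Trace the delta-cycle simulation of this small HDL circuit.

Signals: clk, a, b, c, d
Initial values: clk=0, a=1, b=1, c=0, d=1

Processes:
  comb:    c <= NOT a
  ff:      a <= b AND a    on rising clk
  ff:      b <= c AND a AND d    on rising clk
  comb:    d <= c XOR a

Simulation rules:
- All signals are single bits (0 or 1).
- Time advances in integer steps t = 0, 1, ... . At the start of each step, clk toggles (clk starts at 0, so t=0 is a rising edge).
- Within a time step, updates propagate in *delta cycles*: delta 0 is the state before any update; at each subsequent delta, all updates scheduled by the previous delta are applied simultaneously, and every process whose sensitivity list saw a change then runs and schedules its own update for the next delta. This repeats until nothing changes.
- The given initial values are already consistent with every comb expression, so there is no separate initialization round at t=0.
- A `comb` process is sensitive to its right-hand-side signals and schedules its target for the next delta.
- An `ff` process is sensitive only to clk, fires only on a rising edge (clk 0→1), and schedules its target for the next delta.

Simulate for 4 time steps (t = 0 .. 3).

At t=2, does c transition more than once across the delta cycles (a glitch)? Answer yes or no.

t0.Δ0 a=1 b=1 clk=0 d=1 c=0
t0.Δ1 a=1 b=1 clk=1 d=1 c=0
t0.Δ2 a=1 b=0 clk=1 d=1 c=0
t1.Δ0 a=1 b=0 clk=1 d=1 c=0
t1.Δ1 a=1 b=0 clk=0 d=1 c=0
t2.Δ0 a=1 b=0 clk=0 d=1 c=0
t2.Δ1 a=1 b=0 clk=1 d=1 c=0
t2.Δ2 a=0 b=0 clk=1 d=1 c=0
t2.Δ3 a=0 b=0 clk=1 d=0 c=1
t2.Δ4 a=0 b=0 clk=1 d=1 c=1
t3.Δ0 a=0 b=0 clk=1 d=1 c=1
t3.Δ1 a=0 b=0 clk=0 d=1 c=1

no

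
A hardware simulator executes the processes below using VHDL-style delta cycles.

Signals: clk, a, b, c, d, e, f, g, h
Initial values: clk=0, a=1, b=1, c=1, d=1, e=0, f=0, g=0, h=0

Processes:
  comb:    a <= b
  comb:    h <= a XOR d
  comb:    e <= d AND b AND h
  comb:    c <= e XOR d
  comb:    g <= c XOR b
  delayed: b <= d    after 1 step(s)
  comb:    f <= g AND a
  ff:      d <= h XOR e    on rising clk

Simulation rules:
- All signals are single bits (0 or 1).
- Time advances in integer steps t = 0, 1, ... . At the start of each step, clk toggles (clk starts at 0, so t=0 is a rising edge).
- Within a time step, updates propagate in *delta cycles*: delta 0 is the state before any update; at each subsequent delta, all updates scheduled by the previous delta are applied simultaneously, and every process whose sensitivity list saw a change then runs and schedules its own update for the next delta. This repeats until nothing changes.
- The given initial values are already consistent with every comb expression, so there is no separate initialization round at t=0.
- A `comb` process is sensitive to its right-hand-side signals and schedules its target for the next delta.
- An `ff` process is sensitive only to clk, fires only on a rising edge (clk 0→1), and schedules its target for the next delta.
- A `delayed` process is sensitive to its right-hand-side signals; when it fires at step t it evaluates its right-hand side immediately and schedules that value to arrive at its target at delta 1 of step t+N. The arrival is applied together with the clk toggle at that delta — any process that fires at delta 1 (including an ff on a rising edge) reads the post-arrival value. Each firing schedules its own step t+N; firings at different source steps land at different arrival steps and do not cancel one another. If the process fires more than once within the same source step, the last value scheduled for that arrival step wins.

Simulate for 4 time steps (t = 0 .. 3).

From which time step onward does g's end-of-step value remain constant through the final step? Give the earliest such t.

1

[bits: a,c,f,clk,g,h,e,d,b]
t=0: Δ0=110000011 Δ1=110100011 Δ2=110100001 Δ3=100101001 Δ4=100111001 Δ5=101111001 | 5Δ
t=1: Δ0=101111001 Δ1=101011000 Δ2=001001000 Δ3=000000000 | 3Δ
t=2: Δ0=000000000 Δ1=000100000 | 1Δ
t=3: Δ0=000100000 Δ1=000000000 | 1Δ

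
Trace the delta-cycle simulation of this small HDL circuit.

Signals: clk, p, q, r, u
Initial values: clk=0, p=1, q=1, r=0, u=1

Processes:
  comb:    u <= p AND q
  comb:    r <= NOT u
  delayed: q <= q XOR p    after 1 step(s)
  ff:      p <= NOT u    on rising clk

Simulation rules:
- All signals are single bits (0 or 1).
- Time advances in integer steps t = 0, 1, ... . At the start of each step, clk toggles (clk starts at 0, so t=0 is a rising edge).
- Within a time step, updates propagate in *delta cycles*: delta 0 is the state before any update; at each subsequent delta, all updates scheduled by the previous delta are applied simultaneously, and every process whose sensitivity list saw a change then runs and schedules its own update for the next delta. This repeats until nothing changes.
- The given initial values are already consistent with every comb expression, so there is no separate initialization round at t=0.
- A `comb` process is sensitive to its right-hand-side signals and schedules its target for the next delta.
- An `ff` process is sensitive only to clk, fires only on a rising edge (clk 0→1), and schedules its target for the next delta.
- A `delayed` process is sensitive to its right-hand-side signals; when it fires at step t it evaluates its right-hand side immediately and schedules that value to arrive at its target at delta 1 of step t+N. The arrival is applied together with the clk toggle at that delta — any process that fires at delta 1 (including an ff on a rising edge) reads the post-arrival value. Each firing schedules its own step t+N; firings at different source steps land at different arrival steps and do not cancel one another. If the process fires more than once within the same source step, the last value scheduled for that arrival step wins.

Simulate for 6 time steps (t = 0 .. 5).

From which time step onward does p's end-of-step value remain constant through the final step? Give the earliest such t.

t0.Δ0 p=1 r=0 u=1 q=1 clk=0
t0.Δ1 p=1 r=0 u=1 q=1 clk=1
t0.Δ2 p=0 r=0 u=1 q=1 clk=1
t0.Δ3 p=0 r=0 u=0 q=1 clk=1
t0.Δ4 p=0 r=1 u=0 q=1 clk=1
t1.Δ0 p=0 r=1 u=0 q=1 clk=1
t1.Δ1 p=0 r=1 u=0 q=1 clk=0
t2.Δ0 p=0 r=1 u=0 q=1 clk=0
t2.Δ1 p=0 r=1 u=0 q=1 clk=1
t2.Δ2 p=1 r=1 u=0 q=1 clk=1
t2.Δ3 p=1 r=1 u=1 q=1 clk=1
t2.Δ4 p=1 r=0 u=1 q=1 clk=1
t3.Δ0 p=1 r=0 u=1 q=1 clk=1
t3.Δ1 p=1 r=0 u=1 q=0 clk=0
t3.Δ2 p=1 r=0 u=0 q=0 clk=0
t3.Δ3 p=1 r=1 u=0 q=0 clk=0
t4.Δ0 p=1 r=1 u=0 q=0 clk=0
t4.Δ1 p=1 r=1 u=0 q=1 clk=1
t4.Δ2 p=1 r=1 u=1 q=1 clk=1
t4.Δ3 p=1 r=0 u=1 q=1 clk=1
t5.Δ0 p=1 r=0 u=1 q=1 clk=1
t5.Δ1 p=1 r=0 u=1 q=0 clk=0
t5.Δ2 p=1 r=0 u=0 q=0 clk=0
t5.Δ3 p=1 r=1 u=0 q=0 clk=0

2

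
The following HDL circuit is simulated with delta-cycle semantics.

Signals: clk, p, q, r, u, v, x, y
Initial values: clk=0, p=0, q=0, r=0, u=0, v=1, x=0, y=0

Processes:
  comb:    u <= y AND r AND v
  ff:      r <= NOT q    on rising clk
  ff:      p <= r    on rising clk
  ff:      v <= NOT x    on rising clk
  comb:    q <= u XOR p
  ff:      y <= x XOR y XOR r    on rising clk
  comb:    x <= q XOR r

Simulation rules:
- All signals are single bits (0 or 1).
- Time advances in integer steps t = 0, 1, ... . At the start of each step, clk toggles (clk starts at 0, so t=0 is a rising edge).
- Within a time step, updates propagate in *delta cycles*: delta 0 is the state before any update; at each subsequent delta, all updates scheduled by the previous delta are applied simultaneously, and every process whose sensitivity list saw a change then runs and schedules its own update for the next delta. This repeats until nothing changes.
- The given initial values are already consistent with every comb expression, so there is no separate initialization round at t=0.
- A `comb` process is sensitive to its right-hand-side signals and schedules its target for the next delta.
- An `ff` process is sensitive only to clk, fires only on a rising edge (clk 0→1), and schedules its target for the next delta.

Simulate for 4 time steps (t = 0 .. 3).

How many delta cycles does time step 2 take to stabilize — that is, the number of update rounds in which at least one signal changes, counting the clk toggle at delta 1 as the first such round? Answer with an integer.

4

[bits: u,r,p,v,q,y,x,clk]
t=0: Δ0=00010000 Δ1=00010001 Δ2=01010001 Δ3=01010011 | 3Δ
t=1: Δ0=01010011 Δ1=01010010 | 1Δ
t=2: Δ0=01010010 Δ1=01010011 Δ2=01100011 Δ3=01101011 Δ4=01101001 | 4Δ
t=3: Δ0=01101001 Δ1=01101000 | 1Δ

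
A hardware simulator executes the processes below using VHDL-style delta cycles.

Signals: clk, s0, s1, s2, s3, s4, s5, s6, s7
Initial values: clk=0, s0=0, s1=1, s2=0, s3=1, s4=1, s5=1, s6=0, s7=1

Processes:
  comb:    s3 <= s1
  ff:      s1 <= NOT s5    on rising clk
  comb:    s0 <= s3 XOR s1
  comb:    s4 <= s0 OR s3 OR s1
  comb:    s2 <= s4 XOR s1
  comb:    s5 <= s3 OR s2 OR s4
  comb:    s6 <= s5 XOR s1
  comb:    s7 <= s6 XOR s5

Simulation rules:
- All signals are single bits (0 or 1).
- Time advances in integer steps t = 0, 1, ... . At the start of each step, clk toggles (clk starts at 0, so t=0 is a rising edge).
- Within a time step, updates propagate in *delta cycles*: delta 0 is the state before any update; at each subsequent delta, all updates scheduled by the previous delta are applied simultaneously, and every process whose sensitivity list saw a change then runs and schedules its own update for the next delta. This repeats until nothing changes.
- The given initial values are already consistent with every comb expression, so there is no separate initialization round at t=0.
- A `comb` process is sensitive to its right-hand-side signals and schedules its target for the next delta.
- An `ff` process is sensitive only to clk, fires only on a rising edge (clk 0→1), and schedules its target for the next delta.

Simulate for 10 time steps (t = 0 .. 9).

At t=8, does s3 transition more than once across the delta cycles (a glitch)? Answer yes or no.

t0.Δ0 clk=0 s1=1 s3=1 s2=0 s6=0 s5=1 s7=1 s4=1 s0=0
t0.Δ1 clk=1 s1=1 s3=1 s2=0 s6=0 s5=1 s7=1 s4=1 s0=0
t0.Δ2 clk=1 s1=0 s3=1 s2=0 s6=0 s5=1 s7=1 s4=1 s0=0
t0.Δ3 clk=1 s1=0 s3=0 s2=1 s6=1 s5=1 s7=1 s4=1 s0=1
t0.Δ4 clk=1 s1=0 s3=0 s2=1 s6=1 s5=1 s7=0 s4=1 s0=0
t0.Δ5 clk=1 s1=0 s3=0 s2=1 s6=1 s5=1 s7=0 s4=0 s0=0
t0.Δ6 clk=1 s1=0 s3=0 s2=0 s6=1 s5=1 s7=0 s4=0 s0=0
t0.Δ7 clk=1 s1=0 s3=0 s2=0 s6=1 s5=0 s7=0 s4=0 s0=0
t0.Δ8 clk=1 s1=0 s3=0 s2=0 s6=0 s5=0 s7=1 s4=0 s0=0
t0.Δ9 clk=1 s1=0 s3=0 s2=0 s6=0 s5=0 s7=0 s4=0 s0=0
t1.Δ0 clk=1 s1=0 s3=0 s2=0 s6=0 s5=0 s7=0 s4=0 s0=0
t1.Δ1 clk=0 s1=0 s3=0 s2=0 s6=0 s5=0 s7=0 s4=0 s0=0
t2.Δ0 clk=0 s1=0 s3=0 s2=0 s6=0 s5=0 s7=0 s4=0 s0=0
t2.Δ1 clk=1 s1=0 s3=0 s2=0 s6=0 s5=0 s7=0 s4=0 s0=0
t2.Δ2 clk=1 s1=1 s3=0 s2=0 s6=0 s5=0 s7=0 s4=0 s0=0
t2.Δ3 clk=1 s1=1 s3=1 s2=1 s6=1 s5=0 s7=0 s4=1 s0=1
t2.Δ4 clk=1 s1=1 s3=1 s2=0 s6=1 s5=1 s7=1 s4=1 s0=0
t2.Δ5 clk=1 s1=1 s3=1 s2=0 s6=0 s5=1 s7=0 s4=1 s0=0
t2.Δ6 clk=1 s1=1 s3=1 s2=0 s6=0 s5=1 s7=1 s4=1 s0=0
t3.Δ0 clk=1 s1=1 s3=1 s2=0 s6=0 s5=1 s7=1 s4=1 s0=0
t3.Δ1 clk=0 s1=1 s3=1 s2=0 s6=0 s5=1 s7=1 s4=1 s0=0
t4.Δ0 clk=0 s1=1 s3=1 s2=0 s6=0 s5=1 s7=1 s4=1 s0=0
t4.Δ1 clk=1 s1=1 s3=1 s2=0 s6=0 s5=1 s7=1 s4=1 s0=0
t4.Δ2 clk=1 s1=0 s3=1 s2=0 s6=0 s5=1 s7=1 s4=1 s0=0
t4.Δ3 clk=1 s1=0 s3=0 s2=1 s6=1 s5=1 s7=1 s4=1 s0=1
t4.Δ4 clk=1 s1=0 s3=0 s2=1 s6=1 s5=1 s7=0 s4=1 s0=0
t4.Δ5 clk=1 s1=0 s3=0 s2=1 s6=1 s5=1 s7=0 s4=0 s0=0
t4.Δ6 clk=1 s1=0 s3=0 s2=0 s6=1 s5=1 s7=0 s4=0 s0=0
t4.Δ7 clk=1 s1=0 s3=0 s2=0 s6=1 s5=0 s7=0 s4=0 s0=0
t4.Δ8 clk=1 s1=0 s3=0 s2=0 s6=0 s5=0 s7=1 s4=0 s0=0
t4.Δ9 clk=1 s1=0 s3=0 s2=0 s6=0 s5=0 s7=0 s4=0 s0=0
t5.Δ0 clk=1 s1=0 s3=0 s2=0 s6=0 s5=0 s7=0 s4=0 s0=0
t5.Δ1 clk=0 s1=0 s3=0 s2=0 s6=0 s5=0 s7=0 s4=0 s0=0
t6.Δ0 clk=0 s1=0 s3=0 s2=0 s6=0 s5=0 s7=0 s4=0 s0=0
t6.Δ1 clk=1 s1=0 s3=0 s2=0 s6=0 s5=0 s7=0 s4=0 s0=0
t6.Δ2 clk=1 s1=1 s3=0 s2=0 s6=0 s5=0 s7=0 s4=0 s0=0
t6.Δ3 clk=1 s1=1 s3=1 s2=1 s6=1 s5=0 s7=0 s4=1 s0=1
t6.Δ4 clk=1 s1=1 s3=1 s2=0 s6=1 s5=1 s7=1 s4=1 s0=0
t6.Δ5 clk=1 s1=1 s3=1 s2=0 s6=0 s5=1 s7=0 s4=1 s0=0
t6.Δ6 clk=1 s1=1 s3=1 s2=0 s6=0 s5=1 s7=1 s4=1 s0=0
t7.Δ0 clk=1 s1=1 s3=1 s2=0 s6=0 s5=1 s7=1 s4=1 s0=0
t7.Δ1 clk=0 s1=1 s3=1 s2=0 s6=0 s5=1 s7=1 s4=1 s0=0
t8.Δ0 clk=0 s1=1 s3=1 s2=0 s6=0 s5=1 s7=1 s4=1 s0=0
t8.Δ1 clk=1 s1=1 s3=1 s2=0 s6=0 s5=1 s7=1 s4=1 s0=0
t8.Δ2 clk=1 s1=0 s3=1 s2=0 s6=0 s5=1 s7=1 s4=1 s0=0
t8.Δ3 clk=1 s1=0 s3=0 s2=1 s6=1 s5=1 s7=1 s4=1 s0=1
t8.Δ4 clk=1 s1=0 s3=0 s2=1 s6=1 s5=1 s7=0 s4=1 s0=0
t8.Δ5 clk=1 s1=0 s3=0 s2=1 s6=1 s5=1 s7=0 s4=0 s0=0
t8.Δ6 clk=1 s1=0 s3=0 s2=0 s6=1 s5=1 s7=0 s4=0 s0=0
t8.Δ7 clk=1 s1=0 s3=0 s2=0 s6=1 s5=0 s7=0 s4=0 s0=0
t8.Δ8 clk=1 s1=0 s3=0 s2=0 s6=0 s5=0 s7=1 s4=0 s0=0
t8.Δ9 clk=1 s1=0 s3=0 s2=0 s6=0 s5=0 s7=0 s4=0 s0=0
t9.Δ0 clk=1 s1=0 s3=0 s2=0 s6=0 s5=0 s7=0 s4=0 s0=0
t9.Δ1 clk=0 s1=0 s3=0 s2=0 s6=0 s5=0 s7=0 s4=0 s0=0

no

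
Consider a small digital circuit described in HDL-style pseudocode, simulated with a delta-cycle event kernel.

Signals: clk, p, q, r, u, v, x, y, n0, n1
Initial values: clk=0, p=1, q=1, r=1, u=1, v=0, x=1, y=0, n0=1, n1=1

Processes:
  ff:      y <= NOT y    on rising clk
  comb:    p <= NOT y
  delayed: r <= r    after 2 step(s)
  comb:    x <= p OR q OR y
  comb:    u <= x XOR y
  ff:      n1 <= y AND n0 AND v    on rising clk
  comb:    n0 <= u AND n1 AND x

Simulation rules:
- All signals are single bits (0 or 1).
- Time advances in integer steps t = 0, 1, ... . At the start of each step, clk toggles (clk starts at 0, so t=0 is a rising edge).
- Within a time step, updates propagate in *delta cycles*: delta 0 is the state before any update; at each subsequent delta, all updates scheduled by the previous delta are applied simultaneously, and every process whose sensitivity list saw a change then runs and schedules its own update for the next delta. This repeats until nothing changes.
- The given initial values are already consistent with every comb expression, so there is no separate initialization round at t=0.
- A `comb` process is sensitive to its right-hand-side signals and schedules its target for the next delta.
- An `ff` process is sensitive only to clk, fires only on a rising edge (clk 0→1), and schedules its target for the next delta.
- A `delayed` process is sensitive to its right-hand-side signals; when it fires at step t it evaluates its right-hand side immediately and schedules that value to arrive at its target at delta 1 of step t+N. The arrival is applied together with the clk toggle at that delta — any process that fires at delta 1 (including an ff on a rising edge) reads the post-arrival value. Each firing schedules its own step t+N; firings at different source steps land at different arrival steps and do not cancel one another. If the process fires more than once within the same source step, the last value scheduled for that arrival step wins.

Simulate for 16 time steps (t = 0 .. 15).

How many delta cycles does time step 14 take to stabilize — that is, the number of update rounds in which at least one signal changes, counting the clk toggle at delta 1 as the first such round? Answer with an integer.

t0.Δ0 u=1 v=0 n1=1 x=1 clk=0 p=1 r=1 q=1 n0=1 y=0
t0.Δ1 u=1 v=0 n1=1 x=1 clk=1 p=1 r=1 q=1 n0=1 y=0
t0.Δ2 u=1 v=0 n1=0 x=1 clk=1 p=1 r=1 q=1 n0=1 y=1
t0.Δ3 u=0 v=0 n1=0 x=1 clk=1 p=0 r=1 q=1 n0=0 y=1
t1.Δ0 u=0 v=0 n1=0 x=1 clk=1 p=0 r=1 q=1 n0=0 y=1
t1.Δ1 u=0 v=0 n1=0 x=1 clk=0 p=0 r=1 q=1 n0=0 y=1
t2.Δ0 u=0 v=0 n1=0 x=1 clk=0 p=0 r=1 q=1 n0=0 y=1
t2.Δ1 u=0 v=0 n1=0 x=1 clk=1 p=0 r=1 q=1 n0=0 y=1
t2.Δ2 u=0 v=0 n1=0 x=1 clk=1 p=0 r=1 q=1 n0=0 y=0
t2.Δ3 u=1 v=0 n1=0 x=1 clk=1 p=1 r=1 q=1 n0=0 y=0
t3.Δ0 u=1 v=0 n1=0 x=1 clk=1 p=1 r=1 q=1 n0=0 y=0
t3.Δ1 u=1 v=0 n1=0 x=1 clk=0 p=1 r=1 q=1 n0=0 y=0
t4.Δ0 u=1 v=0 n1=0 x=1 clk=0 p=1 r=1 q=1 n0=0 y=0
t4.Δ1 u=1 v=0 n1=0 x=1 clk=1 p=1 r=1 q=1 n0=0 y=0
t4.Δ2 u=1 v=0 n1=0 x=1 clk=1 p=1 r=1 q=1 n0=0 y=1
t4.Δ3 u=0 v=0 n1=0 x=1 clk=1 p=0 r=1 q=1 n0=0 y=1
t5.Δ0 u=0 v=0 n1=0 x=1 clk=1 p=0 r=1 q=1 n0=0 y=1
t5.Δ1 u=0 v=0 n1=0 x=1 clk=0 p=0 r=1 q=1 n0=0 y=1
t6.Δ0 u=0 v=0 n1=0 x=1 clk=0 p=0 r=1 q=1 n0=0 y=1
t6.Δ1 u=0 v=0 n1=0 x=1 clk=1 p=0 r=1 q=1 n0=0 y=1
t6.Δ2 u=0 v=0 n1=0 x=1 clk=1 p=0 r=1 q=1 n0=0 y=0
t6.Δ3 u=1 v=0 n1=0 x=1 clk=1 p=1 r=1 q=1 n0=0 y=0
t7.Δ0 u=1 v=0 n1=0 x=1 clk=1 p=1 r=1 q=1 n0=0 y=0
t7.Δ1 u=1 v=0 n1=0 x=1 clk=0 p=1 r=1 q=1 n0=0 y=0
t8.Δ0 u=1 v=0 n1=0 x=1 clk=0 p=1 r=1 q=1 n0=0 y=0
t8.Δ1 u=1 v=0 n1=0 x=1 clk=1 p=1 r=1 q=1 n0=0 y=0
t8.Δ2 u=1 v=0 n1=0 x=1 clk=1 p=1 r=1 q=1 n0=0 y=1
t8.Δ3 u=0 v=0 n1=0 x=1 clk=1 p=0 r=1 q=1 n0=0 y=1
t9.Δ0 u=0 v=0 n1=0 x=1 clk=1 p=0 r=1 q=1 n0=0 y=1
t9.Δ1 u=0 v=0 n1=0 x=1 clk=0 p=0 r=1 q=1 n0=0 y=1
t10.Δ0 u=0 v=0 n1=0 x=1 clk=0 p=0 r=1 q=1 n0=0 y=1
t10.Δ1 u=0 v=0 n1=0 x=1 clk=1 p=0 r=1 q=1 n0=0 y=1
t10.Δ2 u=0 v=0 n1=0 x=1 clk=1 p=0 r=1 q=1 n0=0 y=0
t10.Δ3 u=1 v=0 n1=0 x=1 clk=1 p=1 r=1 q=1 n0=0 y=0
t11.Δ0 u=1 v=0 n1=0 x=1 clk=1 p=1 r=1 q=1 n0=0 y=0
t11.Δ1 u=1 v=0 n1=0 x=1 clk=0 p=1 r=1 q=1 n0=0 y=0
t12.Δ0 u=1 v=0 n1=0 x=1 clk=0 p=1 r=1 q=1 n0=0 y=0
t12.Δ1 u=1 v=0 n1=0 x=1 clk=1 p=1 r=1 q=1 n0=0 y=0
t12.Δ2 u=1 v=0 n1=0 x=1 clk=1 p=1 r=1 q=1 n0=0 y=1
t12.Δ3 u=0 v=0 n1=0 x=1 clk=1 p=0 r=1 q=1 n0=0 y=1
t13.Δ0 u=0 v=0 n1=0 x=1 clk=1 p=0 r=1 q=1 n0=0 y=1
t13.Δ1 u=0 v=0 n1=0 x=1 clk=0 p=0 r=1 q=1 n0=0 y=1
t14.Δ0 u=0 v=0 n1=0 x=1 clk=0 p=0 r=1 q=1 n0=0 y=1
t14.Δ1 u=0 v=0 n1=0 x=1 clk=1 p=0 r=1 q=1 n0=0 y=1
t14.Δ2 u=0 v=0 n1=0 x=1 clk=1 p=0 r=1 q=1 n0=0 y=0
t14.Δ3 u=1 v=0 n1=0 x=1 clk=1 p=1 r=1 q=1 n0=0 y=0
t15.Δ0 u=1 v=0 n1=0 x=1 clk=1 p=1 r=1 q=1 n0=0 y=0
t15.Δ1 u=1 v=0 n1=0 x=1 clk=0 p=1 r=1 q=1 n0=0 y=0

3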